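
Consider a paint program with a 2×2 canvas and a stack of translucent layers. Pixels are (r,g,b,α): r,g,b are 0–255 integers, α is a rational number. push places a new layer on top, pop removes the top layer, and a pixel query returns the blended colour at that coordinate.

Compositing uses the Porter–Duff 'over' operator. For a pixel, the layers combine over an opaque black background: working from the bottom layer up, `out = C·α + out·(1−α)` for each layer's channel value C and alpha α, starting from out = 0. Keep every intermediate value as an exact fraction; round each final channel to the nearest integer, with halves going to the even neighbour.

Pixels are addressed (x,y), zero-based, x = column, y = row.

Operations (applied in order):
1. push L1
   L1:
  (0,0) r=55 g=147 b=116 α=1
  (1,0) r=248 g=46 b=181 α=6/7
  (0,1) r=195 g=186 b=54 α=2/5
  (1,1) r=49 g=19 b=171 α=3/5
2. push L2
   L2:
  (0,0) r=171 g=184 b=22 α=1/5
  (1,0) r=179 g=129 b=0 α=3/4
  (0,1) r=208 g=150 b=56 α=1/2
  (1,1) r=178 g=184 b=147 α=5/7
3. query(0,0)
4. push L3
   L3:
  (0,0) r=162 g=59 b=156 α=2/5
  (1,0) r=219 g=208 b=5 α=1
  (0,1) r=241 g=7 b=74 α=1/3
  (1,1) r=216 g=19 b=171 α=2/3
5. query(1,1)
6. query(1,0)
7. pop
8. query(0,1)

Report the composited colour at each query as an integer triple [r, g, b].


query (0,0) [L1,L2] — begin 0,0,0
L1 α=1: [55, 147, 116]
L2 α=1/5: [391/5, 772/5, 486/5]
= [78, 154, 97]

query (1,1) [L1,L2,L3] — begin 0,0,0
L1 α=3/5: [147/5, 57/5, 513/5]
L2 α=5/7: [4744/35, 4714/35, 4701/35]
L3 α=2/3: [19864/105, 6044/105, 5557/35]
→ [189, 58, 159]

at x=1,y=0 over L1,L2,L3:
+L1 (α=6/7) → [1488/7, 276/7, 1086/7]
+L2 (α=3/4) → [5247/28, 2985/28, 543/14]
+L3 (α=1) → [219, 208, 5]
→ [219, 208, 5]

query (0,1) [L1,L2] — begin 0,0,0
+L1 (α=2/5) → [78, 372/5, 108/5]
+L2 (α=1/2) → [143, 561/5, 194/5]
→ [143, 112, 39]


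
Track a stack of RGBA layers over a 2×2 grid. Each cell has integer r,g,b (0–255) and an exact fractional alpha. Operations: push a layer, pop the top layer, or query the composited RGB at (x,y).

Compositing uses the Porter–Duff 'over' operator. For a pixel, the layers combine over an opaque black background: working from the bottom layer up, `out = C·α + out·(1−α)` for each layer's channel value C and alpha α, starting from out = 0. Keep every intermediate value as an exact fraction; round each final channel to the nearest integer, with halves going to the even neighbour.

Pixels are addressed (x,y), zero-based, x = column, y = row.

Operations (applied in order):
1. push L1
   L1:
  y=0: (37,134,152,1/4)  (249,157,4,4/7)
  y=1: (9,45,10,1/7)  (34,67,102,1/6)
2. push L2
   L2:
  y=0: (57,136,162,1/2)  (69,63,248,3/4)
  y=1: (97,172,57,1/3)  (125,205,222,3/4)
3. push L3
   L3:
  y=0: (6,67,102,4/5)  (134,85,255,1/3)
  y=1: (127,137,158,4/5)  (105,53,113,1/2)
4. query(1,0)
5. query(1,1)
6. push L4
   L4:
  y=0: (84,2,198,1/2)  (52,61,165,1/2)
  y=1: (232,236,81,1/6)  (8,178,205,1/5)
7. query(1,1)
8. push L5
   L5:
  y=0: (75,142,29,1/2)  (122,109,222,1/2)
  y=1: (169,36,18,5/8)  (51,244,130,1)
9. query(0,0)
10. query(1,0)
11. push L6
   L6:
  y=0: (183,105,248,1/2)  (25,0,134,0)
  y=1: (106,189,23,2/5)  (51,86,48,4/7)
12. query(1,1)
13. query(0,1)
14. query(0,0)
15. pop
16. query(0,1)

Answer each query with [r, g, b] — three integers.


at x=1,y=0 over L1,L2,L3:
L1 α=4/7: [996/7, 628/7, 16/7]
L2 α=3/4: [2445/28, 1951/28, 1306/7]
L3 α=1/3: [4321/42, 1047/14, 4397/21]
→ [103, 75, 209]

(1,1) stack=L1,L2,L3; from [0,0,0]:
after L1 α=1/6: [17/3, 67/6, 17]
after L2 α=3/4: [571/6, 3757/24, 683/4]
after L3 α=1/2: [1201/12, 5029/48, 1135/8]
rounded: [100, 105, 142]

at x=1,y=1 over L1,L2,L3,L4:
+L1 (α=1/6) → [17/3, 67/6, 17]
+L2 (α=3/4) → [571/6, 3757/24, 683/4]
+L3 (α=1/2) → [1201/12, 5029/48, 1135/8]
+L4 (α=1/5) → [245/3, 1433/12, 309/2]
= [82, 119, 154]

query (0,0) [L1,L2,L3,L4,L5] — begin 0,0,0
L1 α=1/4: [37/4, 67/2, 38]
L2 α=1/2: [265/8, 339/4, 100]
L3 α=4/5: [457/40, 1411/20, 508/5]
L4 α=1/2: [3817/80, 1451/40, 749/5]
L5 α=1/2: [9817/160, 7131/80, 447/5]
rounded: [61, 89, 89]

query (1,0) [L1,L2,L3,L4,L5] — begin 0,0,0
+L1 (α=4/7) → [996/7, 628/7, 16/7]
+L2 (α=3/4) → [2445/28, 1951/28, 1306/7]
+L3 (α=1/3) → [4321/42, 1047/14, 4397/21]
+L4 (α=1/2) → [6505/84, 1901/28, 3931/21]
+L5 (α=1/2) → [16753/168, 4953/56, 8593/42]
= [100, 88, 205]

(1,1) stack=L1,L2,L3,L4,L5,L6; from [0,0,0]:
+L1 (α=1/6) → [17/3, 67/6, 17]
+L2 (α=3/4) → [571/6, 3757/24, 683/4]
+L3 (α=1/2) → [1201/12, 5029/48, 1135/8]
+L4 (α=1/5) → [245/3, 1433/12, 309/2]
+L5 (α=1) → [51, 244, 130]
+L6 (α=4/7) → [51, 1076/7, 582/7]
= [51, 154, 83]

query (0,1) [L1,L2,L3,L4,L5,L6] — begin 0,0,0
+L1 (α=1/7) → [9/7, 45/7, 10/7]
+L2 (α=1/3) → [697/21, 1294/21, 419/21]
+L3 (α=4/5) → [2273/21, 12802/105, 13691/105]
+L4 (α=1/6) → [16237/126, 8879/63, 7696/63]
+L5 (α=5/8) → [51727/336, 12659/168, 4793/84]
+L6 (α=2/5) → [75471/560, 33827/280, 6081/140]
= [135, 121, 43]

at x=0,y=0 over L1,L2,L3,L4,L5,L6:
after L1 α=1/4: [37/4, 67/2, 38]
after L2 α=1/2: [265/8, 339/4, 100]
after L3 α=4/5: [457/40, 1411/20, 508/5]
after L4 α=1/2: [3817/80, 1451/40, 749/5]
after L5 α=1/2: [9817/160, 7131/80, 447/5]
after L6 α=1/2: [39097/320, 15531/160, 1687/10]
= [122, 97, 169]

query (0,1) [L1,L2,L3,L4,L5] — begin 0,0,0
after L1 α=1/7: [9/7, 45/7, 10/7]
after L2 α=1/3: [697/21, 1294/21, 419/21]
after L3 α=4/5: [2273/21, 12802/105, 13691/105]
after L4 α=1/6: [16237/126, 8879/63, 7696/63]
after L5 α=5/8: [51727/336, 12659/168, 4793/84]
→ [154, 75, 57]


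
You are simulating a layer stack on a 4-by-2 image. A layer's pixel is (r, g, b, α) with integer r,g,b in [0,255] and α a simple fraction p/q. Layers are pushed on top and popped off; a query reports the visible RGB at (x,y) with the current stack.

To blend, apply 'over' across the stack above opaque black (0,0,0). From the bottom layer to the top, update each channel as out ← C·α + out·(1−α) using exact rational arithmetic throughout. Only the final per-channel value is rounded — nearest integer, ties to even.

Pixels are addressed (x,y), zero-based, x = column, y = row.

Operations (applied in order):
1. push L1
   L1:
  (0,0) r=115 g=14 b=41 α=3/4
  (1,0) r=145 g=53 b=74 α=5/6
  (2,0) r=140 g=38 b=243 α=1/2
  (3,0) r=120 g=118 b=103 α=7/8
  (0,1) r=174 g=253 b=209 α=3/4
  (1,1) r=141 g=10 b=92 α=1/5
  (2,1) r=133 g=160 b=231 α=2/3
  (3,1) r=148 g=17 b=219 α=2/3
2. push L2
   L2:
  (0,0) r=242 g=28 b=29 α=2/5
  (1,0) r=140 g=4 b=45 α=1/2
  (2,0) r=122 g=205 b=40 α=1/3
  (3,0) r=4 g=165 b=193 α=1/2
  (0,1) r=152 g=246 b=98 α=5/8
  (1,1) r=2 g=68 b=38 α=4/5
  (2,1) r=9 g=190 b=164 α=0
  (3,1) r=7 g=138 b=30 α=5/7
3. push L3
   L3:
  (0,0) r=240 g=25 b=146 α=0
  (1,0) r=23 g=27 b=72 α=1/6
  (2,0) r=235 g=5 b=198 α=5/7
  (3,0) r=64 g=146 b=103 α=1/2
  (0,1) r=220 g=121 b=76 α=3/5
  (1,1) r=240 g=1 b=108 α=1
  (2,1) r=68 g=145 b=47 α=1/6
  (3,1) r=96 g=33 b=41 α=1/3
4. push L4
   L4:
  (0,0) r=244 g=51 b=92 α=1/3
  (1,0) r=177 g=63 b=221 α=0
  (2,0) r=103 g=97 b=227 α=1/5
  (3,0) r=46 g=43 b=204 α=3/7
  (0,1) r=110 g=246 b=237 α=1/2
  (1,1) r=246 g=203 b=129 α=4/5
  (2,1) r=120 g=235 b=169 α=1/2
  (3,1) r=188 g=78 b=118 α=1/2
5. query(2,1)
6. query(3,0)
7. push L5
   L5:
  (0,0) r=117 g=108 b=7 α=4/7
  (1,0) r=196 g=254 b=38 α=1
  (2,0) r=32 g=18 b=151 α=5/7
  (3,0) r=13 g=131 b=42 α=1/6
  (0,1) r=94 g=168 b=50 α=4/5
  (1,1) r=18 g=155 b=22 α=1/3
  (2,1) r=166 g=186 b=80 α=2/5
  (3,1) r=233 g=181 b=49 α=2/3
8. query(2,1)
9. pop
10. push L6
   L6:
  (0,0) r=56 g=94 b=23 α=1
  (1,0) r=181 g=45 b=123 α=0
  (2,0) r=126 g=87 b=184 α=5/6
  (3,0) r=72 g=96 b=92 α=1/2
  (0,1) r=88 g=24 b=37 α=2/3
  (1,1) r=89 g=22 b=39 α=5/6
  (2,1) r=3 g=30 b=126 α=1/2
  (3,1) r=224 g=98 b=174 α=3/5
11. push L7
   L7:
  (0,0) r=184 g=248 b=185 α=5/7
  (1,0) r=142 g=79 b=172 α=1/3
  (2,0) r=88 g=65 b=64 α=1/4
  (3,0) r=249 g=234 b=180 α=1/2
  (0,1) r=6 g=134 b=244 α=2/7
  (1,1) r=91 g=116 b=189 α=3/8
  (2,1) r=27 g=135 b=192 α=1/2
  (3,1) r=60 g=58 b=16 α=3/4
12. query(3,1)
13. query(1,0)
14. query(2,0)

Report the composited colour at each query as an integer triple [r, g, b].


at x=2,y=1 over L1,L2,L3,L4:
+L1 (α=2/3) → [266/3, 320/3, 154]
+L2 (α=0) → [266/3, 320/3, 154]
+L3 (α=1/6) → [767/9, 2035/18, 817/6]
+L4 (α=1/2) → [1847/18, 6265/36, 1831/12]
= [103, 174, 153]

at x=3,y=0 over L1,L2,L3,L4:
+L1 (α=7/8) → [105, 413/4, 721/8]
+L2 (α=1/2) → [109/2, 1073/8, 2265/16]
+L3 (α=1/2) → [237/4, 2241/16, 3913/32]
+L4 (α=3/7) → [375/7, 2757/28, 8809/56]
rounded: [54, 98, 157]

at x=2,y=1 over L1,L2,L3,L4,L5:
+L1 (α=2/3) → [266/3, 320/3, 154]
+L2 (α=0) → [266/3, 320/3, 154]
+L3 (α=1/6) → [767/9, 2035/18, 817/6]
+L4 (α=1/2) → [1847/18, 6265/36, 1831/12]
+L5 (α=2/5) → [3839/30, 10729/60, 2471/20]
→ [128, 179, 124]

query (3,1) [L1,L2,L3,L4,L6,L7] — begin 0,0,0
+L1 (α=2/3) → [296/3, 34/3, 146]
+L2 (α=5/7) → [697/21, 2138/21, 442/7]
+L3 (α=1/3) → [3410/63, 4969/63, 1171/21]
+L4 (α=1/2) → [7627/63, 9883/126, 3649/42]
+L6 (α=3/5) → [11518/63, 5681/63, 14611/105]
+L7 (α=3/4) → [11429/126, 16643/252, 19651/420]
= [91, 66, 47]

at x=1,y=0 over L1,L2,L3,L4,L6,L7:
L1 α=5/6: [725/6, 265/6, 185/3]
L2 α=1/2: [1565/12, 289/12, 160/3]
L3 α=1/6: [8101/72, 1769/72, 508/9]
L4 α=0: [8101/72, 1769/72, 508/9]
L6 α=0: [8101/72, 1769/72, 508/9]
L7 α=1/3: [13213/108, 4613/108, 2564/27]
→ [122, 43, 95]

at x=2,y=0 over L1,L2,L3,L4,L6,L7:
L1 α=1/2: [70, 19, 243/2]
L2 α=1/3: [262/3, 81, 283/3]
L3 α=5/7: [4049/21, 187/7, 3536/21]
L4 α=1/5: [18359/105, 1427/35, 18911/105]
L6 α=5/6: [84509/630, 8326/105, 115511/630]
L7 α=1/4: [102989/840, 10601/140, 128951/840]
rounded: [123, 76, 154]


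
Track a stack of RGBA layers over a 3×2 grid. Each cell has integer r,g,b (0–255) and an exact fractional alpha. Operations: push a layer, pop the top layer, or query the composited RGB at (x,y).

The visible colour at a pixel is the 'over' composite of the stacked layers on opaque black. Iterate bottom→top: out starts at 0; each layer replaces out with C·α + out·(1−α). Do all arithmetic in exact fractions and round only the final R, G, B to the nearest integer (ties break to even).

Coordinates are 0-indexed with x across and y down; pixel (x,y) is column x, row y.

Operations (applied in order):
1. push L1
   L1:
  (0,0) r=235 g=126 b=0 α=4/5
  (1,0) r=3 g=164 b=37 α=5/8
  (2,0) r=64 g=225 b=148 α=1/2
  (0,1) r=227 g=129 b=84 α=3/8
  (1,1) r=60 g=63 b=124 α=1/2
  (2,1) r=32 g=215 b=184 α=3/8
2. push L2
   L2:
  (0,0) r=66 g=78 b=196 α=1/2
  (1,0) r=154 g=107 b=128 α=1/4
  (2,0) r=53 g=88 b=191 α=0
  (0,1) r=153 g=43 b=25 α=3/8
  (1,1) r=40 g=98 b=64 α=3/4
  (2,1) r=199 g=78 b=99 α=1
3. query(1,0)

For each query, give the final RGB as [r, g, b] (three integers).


query (1,0) [L1,L2] — begin 0,0,0
after L1 α=5/8: [15/8, 205/2, 185/8]
after L2 α=1/4: [1277/32, 829/8, 1579/32]
= [40, 104, 49]


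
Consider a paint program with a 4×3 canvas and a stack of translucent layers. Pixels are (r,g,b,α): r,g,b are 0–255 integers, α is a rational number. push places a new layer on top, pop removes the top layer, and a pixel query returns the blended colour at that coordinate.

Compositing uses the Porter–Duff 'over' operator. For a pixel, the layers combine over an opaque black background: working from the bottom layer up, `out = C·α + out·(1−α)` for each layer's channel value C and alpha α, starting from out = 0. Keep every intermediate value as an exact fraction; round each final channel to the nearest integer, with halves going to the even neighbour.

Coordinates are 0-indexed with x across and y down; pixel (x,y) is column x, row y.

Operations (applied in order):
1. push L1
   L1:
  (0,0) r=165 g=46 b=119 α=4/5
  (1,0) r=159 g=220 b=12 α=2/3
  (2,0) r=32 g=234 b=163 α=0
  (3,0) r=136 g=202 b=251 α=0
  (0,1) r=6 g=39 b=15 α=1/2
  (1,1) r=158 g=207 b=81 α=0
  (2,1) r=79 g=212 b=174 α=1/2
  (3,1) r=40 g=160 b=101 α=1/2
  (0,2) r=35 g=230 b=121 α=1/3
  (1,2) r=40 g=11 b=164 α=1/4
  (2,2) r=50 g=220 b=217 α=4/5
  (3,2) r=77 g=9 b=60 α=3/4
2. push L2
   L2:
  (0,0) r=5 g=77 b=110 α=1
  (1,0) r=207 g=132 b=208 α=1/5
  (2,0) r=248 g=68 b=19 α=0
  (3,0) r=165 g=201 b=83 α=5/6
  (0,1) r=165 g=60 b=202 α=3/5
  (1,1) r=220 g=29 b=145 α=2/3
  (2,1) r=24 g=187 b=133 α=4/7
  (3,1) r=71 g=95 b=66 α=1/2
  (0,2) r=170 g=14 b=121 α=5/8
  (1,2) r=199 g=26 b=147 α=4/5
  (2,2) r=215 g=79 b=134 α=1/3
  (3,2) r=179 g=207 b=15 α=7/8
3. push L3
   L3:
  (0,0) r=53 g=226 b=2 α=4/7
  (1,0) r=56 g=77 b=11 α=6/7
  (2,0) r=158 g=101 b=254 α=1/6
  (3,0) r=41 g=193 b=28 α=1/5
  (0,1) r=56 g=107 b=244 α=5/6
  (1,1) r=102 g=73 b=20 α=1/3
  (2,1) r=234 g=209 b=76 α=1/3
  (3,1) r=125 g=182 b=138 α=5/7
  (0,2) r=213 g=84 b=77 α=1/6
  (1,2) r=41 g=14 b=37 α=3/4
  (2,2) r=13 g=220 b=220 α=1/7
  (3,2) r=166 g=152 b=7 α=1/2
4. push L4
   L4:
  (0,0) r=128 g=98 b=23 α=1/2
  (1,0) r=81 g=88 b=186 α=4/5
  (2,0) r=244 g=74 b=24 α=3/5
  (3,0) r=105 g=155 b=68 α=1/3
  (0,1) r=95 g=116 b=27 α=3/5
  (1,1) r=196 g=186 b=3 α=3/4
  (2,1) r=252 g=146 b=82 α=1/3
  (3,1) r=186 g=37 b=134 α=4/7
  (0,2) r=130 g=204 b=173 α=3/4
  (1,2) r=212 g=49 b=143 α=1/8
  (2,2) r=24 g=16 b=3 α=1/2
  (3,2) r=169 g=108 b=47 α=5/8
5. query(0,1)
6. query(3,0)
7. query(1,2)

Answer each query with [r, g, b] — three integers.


at x=0,y=1 over L1,L2,L3,L4:
L1 α=1/2: [3, 39/2, 15/2]
L2 α=3/5: [501/5, 219/5, 621/5]
L3 α=5/6: [1901/30, 1447/15, 6721/30]
L4 α=3/5: [6176/75, 8114/75, 7936/75]
→ [82, 108, 106]

at x=3,y=0 over L1,L2,L3,L4:
L1 α=0: [0, 0, 0]
L2 α=5/6: [275/2, 335/2, 415/6]
L3 α=1/5: [591/5, 863/5, 914/15]
L4 α=1/3: [569/5, 2501/15, 2848/45]
= [114, 167, 63]

query (1,2) [L1,L2,L3,L4] — begin 0,0,0
L1 α=1/4: [10, 11/4, 41]
L2 α=4/5: [806/5, 427/20, 629/5]
L3 α=3/4: [1421/20, 1267/80, 296/5]
L4 α=1/8: [14187/160, 12789/640, 2787/40]
→ [89, 20, 70]


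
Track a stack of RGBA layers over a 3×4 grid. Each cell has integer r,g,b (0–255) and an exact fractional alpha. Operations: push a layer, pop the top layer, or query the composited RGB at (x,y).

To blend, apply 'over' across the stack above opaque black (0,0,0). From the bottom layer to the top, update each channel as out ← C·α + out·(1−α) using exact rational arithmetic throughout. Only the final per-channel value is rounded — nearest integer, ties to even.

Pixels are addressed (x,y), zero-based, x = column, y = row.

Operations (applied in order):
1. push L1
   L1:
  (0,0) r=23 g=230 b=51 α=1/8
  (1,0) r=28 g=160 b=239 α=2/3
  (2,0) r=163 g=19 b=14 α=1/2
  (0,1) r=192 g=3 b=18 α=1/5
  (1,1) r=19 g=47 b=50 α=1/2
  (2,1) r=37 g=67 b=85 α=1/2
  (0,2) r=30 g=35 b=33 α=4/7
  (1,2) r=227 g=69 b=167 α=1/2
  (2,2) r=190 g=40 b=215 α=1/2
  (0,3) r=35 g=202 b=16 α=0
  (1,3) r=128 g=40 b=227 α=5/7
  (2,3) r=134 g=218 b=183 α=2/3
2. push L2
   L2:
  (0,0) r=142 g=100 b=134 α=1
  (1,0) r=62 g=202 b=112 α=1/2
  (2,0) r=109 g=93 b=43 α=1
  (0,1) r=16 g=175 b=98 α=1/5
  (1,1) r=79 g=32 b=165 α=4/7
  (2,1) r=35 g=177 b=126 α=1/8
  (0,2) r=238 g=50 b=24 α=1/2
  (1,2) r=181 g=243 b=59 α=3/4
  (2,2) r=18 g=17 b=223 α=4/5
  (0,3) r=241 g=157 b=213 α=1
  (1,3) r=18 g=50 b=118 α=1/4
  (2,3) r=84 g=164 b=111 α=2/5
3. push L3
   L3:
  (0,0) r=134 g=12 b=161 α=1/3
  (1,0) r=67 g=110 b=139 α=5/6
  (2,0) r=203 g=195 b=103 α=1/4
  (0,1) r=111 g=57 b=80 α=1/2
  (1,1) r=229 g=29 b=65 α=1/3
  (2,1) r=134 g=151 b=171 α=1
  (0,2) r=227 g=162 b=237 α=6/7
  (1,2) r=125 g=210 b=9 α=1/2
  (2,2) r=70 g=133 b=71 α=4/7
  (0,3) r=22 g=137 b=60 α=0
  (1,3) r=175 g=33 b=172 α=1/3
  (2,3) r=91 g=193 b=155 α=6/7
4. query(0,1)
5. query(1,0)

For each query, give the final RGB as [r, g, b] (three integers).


(0,1) stack=L1,L2,L3; from [0,0,0]:
after L1 α=1/5: [192/5, 3/5, 18/5]
after L2 α=1/5: [848/25, 887/25, 562/25]
after L3 α=1/2: [3623/50, 1156/25, 1281/25]
rounded: [72, 46, 51]

at x=1,y=0 over L1,L2,L3:
L1 α=2/3: [56/3, 320/3, 478/3]
L2 α=1/2: [121/3, 463/3, 407/3]
L3 α=5/6: [563/9, 2113/18, 1246/9]
rounded: [63, 117, 138]


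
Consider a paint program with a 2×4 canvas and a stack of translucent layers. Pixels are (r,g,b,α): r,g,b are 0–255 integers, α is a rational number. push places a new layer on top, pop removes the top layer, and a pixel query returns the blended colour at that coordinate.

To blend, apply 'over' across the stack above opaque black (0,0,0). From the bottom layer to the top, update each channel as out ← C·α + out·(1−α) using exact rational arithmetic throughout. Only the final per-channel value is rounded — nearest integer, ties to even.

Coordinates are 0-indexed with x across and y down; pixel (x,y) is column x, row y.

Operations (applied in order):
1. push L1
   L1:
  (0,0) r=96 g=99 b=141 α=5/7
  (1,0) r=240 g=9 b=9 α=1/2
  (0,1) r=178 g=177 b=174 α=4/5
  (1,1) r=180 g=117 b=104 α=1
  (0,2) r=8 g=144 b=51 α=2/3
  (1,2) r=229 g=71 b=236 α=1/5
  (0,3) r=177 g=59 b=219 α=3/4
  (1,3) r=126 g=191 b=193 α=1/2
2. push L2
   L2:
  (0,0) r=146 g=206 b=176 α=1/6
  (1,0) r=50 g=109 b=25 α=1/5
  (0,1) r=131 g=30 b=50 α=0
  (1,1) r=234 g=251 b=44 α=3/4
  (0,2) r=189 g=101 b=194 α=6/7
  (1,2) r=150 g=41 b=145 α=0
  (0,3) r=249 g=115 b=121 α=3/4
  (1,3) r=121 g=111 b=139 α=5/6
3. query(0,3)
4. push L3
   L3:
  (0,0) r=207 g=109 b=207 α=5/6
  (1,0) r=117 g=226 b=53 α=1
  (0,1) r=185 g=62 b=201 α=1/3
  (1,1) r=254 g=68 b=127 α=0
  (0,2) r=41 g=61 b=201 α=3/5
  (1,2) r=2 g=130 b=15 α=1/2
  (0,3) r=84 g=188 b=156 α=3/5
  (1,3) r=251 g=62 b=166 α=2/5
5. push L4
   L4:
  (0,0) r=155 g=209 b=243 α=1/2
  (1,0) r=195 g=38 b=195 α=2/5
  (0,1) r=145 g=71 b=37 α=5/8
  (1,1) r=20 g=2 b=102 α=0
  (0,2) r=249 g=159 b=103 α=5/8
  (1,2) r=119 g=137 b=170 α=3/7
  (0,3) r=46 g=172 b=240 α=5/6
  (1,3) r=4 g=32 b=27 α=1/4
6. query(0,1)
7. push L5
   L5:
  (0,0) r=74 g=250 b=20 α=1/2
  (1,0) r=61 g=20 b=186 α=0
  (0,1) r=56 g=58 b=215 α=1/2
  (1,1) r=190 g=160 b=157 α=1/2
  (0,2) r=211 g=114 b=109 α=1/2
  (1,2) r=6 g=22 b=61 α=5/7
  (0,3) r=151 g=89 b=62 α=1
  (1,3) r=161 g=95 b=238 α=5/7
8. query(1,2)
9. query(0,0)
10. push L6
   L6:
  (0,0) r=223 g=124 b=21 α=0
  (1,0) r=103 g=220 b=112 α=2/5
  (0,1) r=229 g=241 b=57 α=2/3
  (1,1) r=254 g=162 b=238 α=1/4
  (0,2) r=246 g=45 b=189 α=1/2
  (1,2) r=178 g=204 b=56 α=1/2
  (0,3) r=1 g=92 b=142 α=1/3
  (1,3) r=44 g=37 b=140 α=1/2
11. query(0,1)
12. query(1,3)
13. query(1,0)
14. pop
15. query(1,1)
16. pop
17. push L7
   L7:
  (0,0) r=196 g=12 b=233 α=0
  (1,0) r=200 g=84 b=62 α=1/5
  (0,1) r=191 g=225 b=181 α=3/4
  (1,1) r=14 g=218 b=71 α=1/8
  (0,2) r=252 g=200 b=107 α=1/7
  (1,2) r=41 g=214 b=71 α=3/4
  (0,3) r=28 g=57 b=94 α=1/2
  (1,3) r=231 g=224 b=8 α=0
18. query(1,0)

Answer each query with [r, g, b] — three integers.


(0,3) stack=L1,L2; from [0,0,0]:
after L1 α=3/4: [531/4, 177/4, 657/4]
after L2 α=3/4: [3519/16, 1557/16, 2109/16]
→ [220, 97, 132]

(0,1) stack=L1,L2,L3,L4; from [0,0,0]:
after L1 α=4/5: [712/5, 708/5, 696/5]
after L2 α=0: [712/5, 708/5, 696/5]
after L3 α=1/3: [783/5, 1726/15, 799/5]
after L4 α=5/8: [2987/20, 3501/40, 1661/20]
rounded: [149, 88, 83]

query (1,2) [L1,L2,L3,L4,L5] — begin 0,0,0
after L1 α=1/5: [229/5, 71/5, 236/5]
after L2 α=0: [229/5, 71/5, 236/5]
after L3 α=1/2: [239/10, 721/10, 311/10]
after L4 α=3/7: [2263/35, 3497/35, 3172/35]
after L5 α=5/7: [5576/245, 10844/245, 17019/245]
= [23, 44, 69]

(0,0) stack=L1,L2,L3,L4,L5; from [0,0,0]:
after L1 α=5/7: [480/7, 495/7, 705/7]
after L2 α=1/6: [1711/21, 3917/42, 4757/42]
after L3 α=5/6: [11723/63, 26807/252, 48227/252]
after L4 α=1/2: [10744/63, 79475/504, 109463/504]
after L5 α=1/2: [7703/63, 205475/1008, 119543/1008]
→ [122, 204, 119]

(0,1) stack=L1,L2,L3,L4,L5,L6; from [0,0,0]:
+L1 (α=4/5) → [712/5, 708/5, 696/5]
+L2 (α=0) → [712/5, 708/5, 696/5]
+L3 (α=1/3) → [783/5, 1726/15, 799/5]
+L4 (α=5/8) → [2987/20, 3501/40, 1661/20]
+L5 (α=1/2) → [4107/40, 5821/80, 5961/40]
+L6 (α=2/3) → [22427/120, 44381/240, 3507/40]
= [187, 185, 88]

at x=1,y=3 over L1,L2,L3,L4,L5,L6:
+L1 (α=1/2) → [63, 191/2, 193/2]
+L2 (α=5/6) → [334/3, 1301/12, 1583/12]
+L3 (α=2/5) → [836/5, 1797/20, 2911/20]
+L4 (α=1/4) → [632/5, 6031/80, 9273/80]
+L5 (α=5/7) → [5289/35, 25031/280, 56873/280]
+L6 (α=1/2) → [6829/70, 35391/560, 96073/560]
rounded: [98, 63, 172]

(1,0) stack=L1,L2,L3,L4,L5,L6; from [0,0,0]:
+L1 (α=1/2) → [120, 9/2, 9/2]
+L2 (α=1/5) → [106, 127/5, 43/5]
+L3 (α=1) → [117, 226, 53]
+L4 (α=2/5) → [741/5, 754/5, 549/5]
+L5 (α=0) → [741/5, 754/5, 549/5]
+L6 (α=2/5) → [3253/25, 4462/25, 2767/25]
= [130, 178, 111]

at x=1,y=1 over L1,L2,L3,L4,L5:
+L1 (α=1) → [180, 117, 104]
+L2 (α=3/4) → [441/2, 435/2, 59]
+L3 (α=0) → [441/2, 435/2, 59]
+L4 (α=0) → [441/2, 435/2, 59]
+L5 (α=1/2) → [821/4, 755/4, 108]
rounded: [205, 189, 108]

(1,0) stack=L1,L2,L3,L4,L7; from [0,0,0]:
+L1 (α=1/2) → [120, 9/2, 9/2]
+L2 (α=1/5) → [106, 127/5, 43/5]
+L3 (α=1) → [117, 226, 53]
+L4 (α=2/5) → [741/5, 754/5, 549/5]
+L7 (α=1/5) → [3964/25, 3436/25, 2506/25]
= [159, 137, 100]


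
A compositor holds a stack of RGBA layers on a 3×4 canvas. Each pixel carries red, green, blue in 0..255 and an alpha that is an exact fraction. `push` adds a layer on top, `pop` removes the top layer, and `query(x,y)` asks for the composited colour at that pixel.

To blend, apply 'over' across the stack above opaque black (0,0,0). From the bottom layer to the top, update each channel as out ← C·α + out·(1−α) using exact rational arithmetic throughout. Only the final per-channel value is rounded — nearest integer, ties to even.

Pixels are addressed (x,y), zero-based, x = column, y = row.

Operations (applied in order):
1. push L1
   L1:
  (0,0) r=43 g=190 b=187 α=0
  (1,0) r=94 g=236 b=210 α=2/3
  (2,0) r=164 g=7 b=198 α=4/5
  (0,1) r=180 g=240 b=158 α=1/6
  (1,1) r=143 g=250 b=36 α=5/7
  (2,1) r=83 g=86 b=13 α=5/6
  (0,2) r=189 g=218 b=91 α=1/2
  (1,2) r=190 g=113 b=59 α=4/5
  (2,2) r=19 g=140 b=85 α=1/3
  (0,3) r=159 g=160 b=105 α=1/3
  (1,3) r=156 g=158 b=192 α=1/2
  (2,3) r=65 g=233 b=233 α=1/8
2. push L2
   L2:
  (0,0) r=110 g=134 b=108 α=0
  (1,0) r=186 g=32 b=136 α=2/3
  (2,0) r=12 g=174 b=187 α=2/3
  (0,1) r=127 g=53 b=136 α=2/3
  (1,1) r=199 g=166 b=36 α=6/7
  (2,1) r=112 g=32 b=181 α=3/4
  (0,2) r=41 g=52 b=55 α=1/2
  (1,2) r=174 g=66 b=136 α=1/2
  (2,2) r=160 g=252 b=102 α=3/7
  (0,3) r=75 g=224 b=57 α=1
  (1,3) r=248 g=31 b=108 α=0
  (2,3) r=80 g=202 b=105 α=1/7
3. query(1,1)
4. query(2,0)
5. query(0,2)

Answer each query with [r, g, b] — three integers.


(1,1) stack=L1,L2; from [0,0,0]:
+L1 (α=5/7) → [715/7, 1250/7, 180/7]
+L2 (α=6/7) → [9073/49, 8222/49, 1692/49]
rounded: [185, 168, 35]

(2,0) stack=L1,L2; from [0,0,0]:
+L1 (α=4/5) → [656/5, 28/5, 792/5]
+L2 (α=2/3) → [776/15, 1768/15, 2662/15]
→ [52, 118, 177]

query (0,2) [L1,L2] — begin 0,0,0
L1 α=1/2: [189/2, 109, 91/2]
L2 α=1/2: [271/4, 161/2, 201/4]
= [68, 80, 50]


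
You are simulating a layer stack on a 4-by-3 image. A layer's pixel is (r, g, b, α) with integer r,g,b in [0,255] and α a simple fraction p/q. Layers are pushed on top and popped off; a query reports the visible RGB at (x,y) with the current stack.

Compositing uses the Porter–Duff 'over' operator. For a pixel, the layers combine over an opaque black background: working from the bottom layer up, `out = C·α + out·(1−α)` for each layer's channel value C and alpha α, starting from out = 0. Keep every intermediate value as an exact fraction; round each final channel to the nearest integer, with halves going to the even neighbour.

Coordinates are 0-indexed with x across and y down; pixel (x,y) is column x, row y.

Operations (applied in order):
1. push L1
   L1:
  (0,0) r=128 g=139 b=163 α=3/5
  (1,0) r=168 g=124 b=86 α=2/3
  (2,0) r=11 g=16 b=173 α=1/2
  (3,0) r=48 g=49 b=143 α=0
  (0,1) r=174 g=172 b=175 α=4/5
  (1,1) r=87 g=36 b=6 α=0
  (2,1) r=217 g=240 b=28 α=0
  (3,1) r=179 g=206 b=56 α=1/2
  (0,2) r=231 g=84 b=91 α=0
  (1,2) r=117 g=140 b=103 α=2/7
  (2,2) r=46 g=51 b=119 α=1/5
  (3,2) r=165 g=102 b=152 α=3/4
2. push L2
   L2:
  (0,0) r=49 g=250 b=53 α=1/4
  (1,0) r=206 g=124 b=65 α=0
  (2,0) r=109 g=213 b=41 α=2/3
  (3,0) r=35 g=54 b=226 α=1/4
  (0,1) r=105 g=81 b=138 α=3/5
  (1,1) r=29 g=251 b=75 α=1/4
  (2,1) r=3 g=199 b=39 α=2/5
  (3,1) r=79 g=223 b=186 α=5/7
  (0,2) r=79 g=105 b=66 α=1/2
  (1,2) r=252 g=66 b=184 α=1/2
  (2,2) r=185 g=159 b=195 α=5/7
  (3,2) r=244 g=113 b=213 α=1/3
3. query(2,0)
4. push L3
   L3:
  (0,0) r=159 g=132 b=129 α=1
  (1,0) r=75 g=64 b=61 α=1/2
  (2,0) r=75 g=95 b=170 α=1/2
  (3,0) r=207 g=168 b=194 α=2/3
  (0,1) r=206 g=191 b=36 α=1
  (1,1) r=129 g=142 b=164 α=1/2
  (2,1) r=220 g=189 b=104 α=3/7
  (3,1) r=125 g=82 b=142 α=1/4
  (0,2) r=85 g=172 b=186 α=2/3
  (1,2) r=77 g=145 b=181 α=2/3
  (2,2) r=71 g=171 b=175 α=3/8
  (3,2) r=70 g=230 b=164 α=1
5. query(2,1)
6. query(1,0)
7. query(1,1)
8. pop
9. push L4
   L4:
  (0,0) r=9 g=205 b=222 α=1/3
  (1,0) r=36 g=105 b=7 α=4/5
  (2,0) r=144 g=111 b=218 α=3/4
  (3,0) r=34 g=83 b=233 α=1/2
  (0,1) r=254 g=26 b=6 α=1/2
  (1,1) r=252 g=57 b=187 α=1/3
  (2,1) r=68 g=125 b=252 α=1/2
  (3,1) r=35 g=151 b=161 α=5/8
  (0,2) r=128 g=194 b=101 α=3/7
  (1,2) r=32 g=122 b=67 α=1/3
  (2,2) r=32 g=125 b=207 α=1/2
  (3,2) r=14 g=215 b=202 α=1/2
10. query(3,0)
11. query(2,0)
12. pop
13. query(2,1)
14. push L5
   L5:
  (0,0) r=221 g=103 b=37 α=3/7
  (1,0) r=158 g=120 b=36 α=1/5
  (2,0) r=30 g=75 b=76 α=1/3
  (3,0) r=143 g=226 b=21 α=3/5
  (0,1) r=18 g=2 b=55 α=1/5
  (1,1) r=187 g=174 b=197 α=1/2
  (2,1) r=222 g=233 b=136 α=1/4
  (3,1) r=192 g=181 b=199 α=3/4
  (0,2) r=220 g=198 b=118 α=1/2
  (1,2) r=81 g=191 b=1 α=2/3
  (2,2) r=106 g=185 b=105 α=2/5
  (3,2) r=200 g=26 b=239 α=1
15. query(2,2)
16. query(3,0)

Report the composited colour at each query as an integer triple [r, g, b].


at x=2,y=0 over L1,L2:
after L1 α=1/2: [11/2, 8, 173/2]
after L2 α=2/3: [149/2, 434/3, 337/6]
rounded: [74, 145, 56]

at x=2,y=1 over L1,L2,L3:
after L1 α=0: [0, 0, 0]
after L2 α=2/5: [6/5, 398/5, 78/5]
after L3 α=3/7: [3324/35, 4427/35, 1872/35]
→ [95, 126, 53]

(1,0) stack=L1,L2,L3; from [0,0,0]:
+L1 (α=2/3) → [112, 248/3, 172/3]
+L2 (α=0) → [112, 248/3, 172/3]
+L3 (α=1/2) → [187/2, 220/3, 355/6]
rounded: [94, 73, 59]

at x=1,y=1 over L1,L2,L3:
L1 α=0: [0, 0, 0]
L2 α=1/4: [29/4, 251/4, 75/4]
L3 α=1/2: [545/8, 819/8, 731/8]
→ [68, 102, 91]

query (3,0) [L1,L2,L4] — begin 0,0,0
L1 α=0: [0, 0, 0]
L2 α=1/4: [35/4, 27/2, 113/2]
L4 α=1/2: [171/8, 193/4, 579/4]
→ [21, 48, 145]

at x=2,y=0 over L1,L2,L4:
+L1 (α=1/2) → [11/2, 8, 173/2]
+L2 (α=2/3) → [149/2, 434/3, 337/6]
+L4 (α=3/4) → [1013/8, 1433/12, 4261/24]
= [127, 119, 178]

(2,1) stack=L1,L2; from [0,0,0]:
+L1 (α=0) → [0, 0, 0]
+L2 (α=2/5) → [6/5, 398/5, 78/5]
= [1, 80, 16]

query (2,2) [L1,L2,L5] — begin 0,0,0
after L1 α=1/5: [46/5, 51/5, 119/5]
after L2 α=5/7: [4717/35, 4077/35, 5113/35]
after L5 α=2/5: [21571/175, 25181/175, 22689/175]
→ [123, 144, 130]

(3,0) stack=L1,L2,L5; from [0,0,0]:
after L1 α=0: [0, 0, 0]
after L2 α=1/4: [35/4, 27/2, 113/2]
after L5 α=3/5: [893/10, 141, 176/5]
= [89, 141, 35]


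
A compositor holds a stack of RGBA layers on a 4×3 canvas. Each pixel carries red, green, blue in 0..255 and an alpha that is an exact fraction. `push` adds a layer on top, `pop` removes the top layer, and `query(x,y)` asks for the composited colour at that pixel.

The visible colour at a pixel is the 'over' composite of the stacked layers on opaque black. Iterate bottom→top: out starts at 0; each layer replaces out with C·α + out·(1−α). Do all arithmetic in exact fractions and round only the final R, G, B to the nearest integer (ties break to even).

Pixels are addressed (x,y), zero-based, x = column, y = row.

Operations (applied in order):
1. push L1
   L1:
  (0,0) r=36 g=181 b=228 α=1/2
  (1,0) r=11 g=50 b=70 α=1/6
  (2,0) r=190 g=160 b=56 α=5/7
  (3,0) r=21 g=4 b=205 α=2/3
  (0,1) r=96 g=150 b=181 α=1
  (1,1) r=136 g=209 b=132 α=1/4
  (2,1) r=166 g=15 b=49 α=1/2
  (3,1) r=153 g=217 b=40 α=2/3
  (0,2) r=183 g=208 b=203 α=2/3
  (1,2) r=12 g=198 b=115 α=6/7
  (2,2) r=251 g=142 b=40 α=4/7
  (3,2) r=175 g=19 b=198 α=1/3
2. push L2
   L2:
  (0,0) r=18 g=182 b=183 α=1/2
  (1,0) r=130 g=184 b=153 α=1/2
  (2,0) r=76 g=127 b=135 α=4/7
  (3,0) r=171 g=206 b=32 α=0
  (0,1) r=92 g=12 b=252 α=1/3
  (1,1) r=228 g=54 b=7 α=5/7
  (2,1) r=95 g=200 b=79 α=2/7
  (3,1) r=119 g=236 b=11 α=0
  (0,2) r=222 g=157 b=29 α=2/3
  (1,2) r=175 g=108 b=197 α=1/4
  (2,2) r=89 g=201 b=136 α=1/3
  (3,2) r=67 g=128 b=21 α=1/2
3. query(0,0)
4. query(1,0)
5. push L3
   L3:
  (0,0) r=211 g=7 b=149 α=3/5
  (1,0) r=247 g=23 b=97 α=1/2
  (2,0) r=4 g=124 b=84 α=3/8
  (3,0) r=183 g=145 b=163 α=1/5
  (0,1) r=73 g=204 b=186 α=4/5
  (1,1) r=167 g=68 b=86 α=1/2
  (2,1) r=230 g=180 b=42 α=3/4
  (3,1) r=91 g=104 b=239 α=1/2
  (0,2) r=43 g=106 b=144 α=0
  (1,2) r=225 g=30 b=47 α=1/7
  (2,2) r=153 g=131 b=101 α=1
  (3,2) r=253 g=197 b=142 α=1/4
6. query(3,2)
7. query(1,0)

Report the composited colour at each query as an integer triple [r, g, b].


(0,0) stack=L1,L2; from [0,0,0]:
L1 α=1/2: [18, 181/2, 114]
L2 α=1/2: [18, 545/4, 297/2]
→ [18, 136, 148]

(1,0) stack=L1,L2; from [0,0,0]:
L1 α=1/6: [11/6, 25/3, 35/3]
L2 α=1/2: [791/12, 577/6, 247/3]
rounded: [66, 96, 82]

(3,2) stack=L1,L2,L3; from [0,0,0]:
L1 α=1/3: [175/3, 19/3, 66]
L2 α=1/2: [188/3, 403/6, 87/2]
L3 α=1/4: [441/4, 797/8, 545/8]
= [110, 100, 68]

query (1,0) [L1,L2,L3] — begin 0,0,0
L1 α=1/6: [11/6, 25/3, 35/3]
L2 α=1/2: [791/12, 577/6, 247/3]
L3 α=1/2: [3755/24, 715/12, 269/3]
→ [156, 60, 90]


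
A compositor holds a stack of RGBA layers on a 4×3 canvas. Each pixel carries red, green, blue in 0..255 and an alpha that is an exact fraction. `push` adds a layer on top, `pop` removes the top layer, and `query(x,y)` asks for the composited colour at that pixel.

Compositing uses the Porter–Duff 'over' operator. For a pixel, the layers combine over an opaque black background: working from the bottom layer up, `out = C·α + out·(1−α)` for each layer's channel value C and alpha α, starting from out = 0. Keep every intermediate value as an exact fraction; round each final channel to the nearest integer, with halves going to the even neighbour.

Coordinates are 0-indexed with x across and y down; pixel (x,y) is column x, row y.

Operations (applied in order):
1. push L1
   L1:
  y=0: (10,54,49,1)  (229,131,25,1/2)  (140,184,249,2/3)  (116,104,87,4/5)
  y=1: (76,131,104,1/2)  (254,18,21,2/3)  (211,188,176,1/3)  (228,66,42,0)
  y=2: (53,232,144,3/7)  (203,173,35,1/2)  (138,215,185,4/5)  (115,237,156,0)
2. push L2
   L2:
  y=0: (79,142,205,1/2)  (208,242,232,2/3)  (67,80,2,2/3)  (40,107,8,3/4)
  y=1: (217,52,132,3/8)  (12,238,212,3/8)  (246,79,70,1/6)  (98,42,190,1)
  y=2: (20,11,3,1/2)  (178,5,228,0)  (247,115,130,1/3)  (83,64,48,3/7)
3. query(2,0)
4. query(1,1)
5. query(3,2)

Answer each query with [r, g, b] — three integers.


at x=2,y=0 over L1,L2:
L1 α=2/3: [280/3, 368/3, 166]
L2 α=2/3: [682/9, 848/9, 170/3]
rounded: [76, 94, 57]

at x=1,y=1 over L1,L2:
+L1 (α=2/3) → [508/3, 12, 14]
+L2 (α=3/8) → [331/3, 387/4, 353/4]
= [110, 97, 88]

query (3,2) [L1,L2] — begin 0,0,0
L1 α=0: [0, 0, 0]
L2 α=3/7: [249/7, 192/7, 144/7]
= [36, 27, 21]


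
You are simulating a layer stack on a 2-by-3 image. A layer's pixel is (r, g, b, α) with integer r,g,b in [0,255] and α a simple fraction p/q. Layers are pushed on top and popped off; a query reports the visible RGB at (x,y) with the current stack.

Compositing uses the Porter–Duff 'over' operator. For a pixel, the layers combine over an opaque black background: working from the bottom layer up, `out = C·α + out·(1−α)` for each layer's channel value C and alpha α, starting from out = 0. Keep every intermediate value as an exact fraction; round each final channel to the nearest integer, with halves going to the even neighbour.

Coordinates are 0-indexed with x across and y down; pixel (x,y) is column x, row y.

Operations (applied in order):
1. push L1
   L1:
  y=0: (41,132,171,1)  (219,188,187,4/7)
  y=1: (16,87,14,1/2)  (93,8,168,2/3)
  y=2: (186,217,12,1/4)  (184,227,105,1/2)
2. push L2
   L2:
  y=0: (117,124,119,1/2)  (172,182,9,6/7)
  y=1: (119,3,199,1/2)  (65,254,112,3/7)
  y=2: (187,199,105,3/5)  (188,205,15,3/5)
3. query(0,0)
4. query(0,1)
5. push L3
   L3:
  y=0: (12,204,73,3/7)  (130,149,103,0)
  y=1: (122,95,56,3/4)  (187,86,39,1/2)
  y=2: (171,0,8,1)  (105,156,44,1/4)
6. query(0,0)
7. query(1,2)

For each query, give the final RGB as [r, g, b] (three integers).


(0,0) stack=L1,L2; from [0,0,0]:
L1 α=1: [41, 132, 171]
L2 α=1/2: [79, 128, 145]
= [79, 128, 145]

(0,1) stack=L1,L2; from [0,0,0]:
after L1 α=1/2: [8, 87/2, 7]
after L2 α=1/2: [127/2, 93/4, 103]
= [64, 23, 103]

query (0,0) [L1,L2,L3] — begin 0,0,0
+L1 (α=1) → [41, 132, 171]
+L2 (α=1/2) → [79, 128, 145]
+L3 (α=3/7) → [352/7, 1124/7, 799/7]
= [50, 161, 114]

(1,2) stack=L1,L2,L3; from [0,0,0]:
L1 α=1/2: [92, 227/2, 105/2]
L2 α=3/5: [748/5, 842/5, 30]
L3 α=1/4: [2769/20, 1653/10, 67/2]
→ [138, 165, 34]


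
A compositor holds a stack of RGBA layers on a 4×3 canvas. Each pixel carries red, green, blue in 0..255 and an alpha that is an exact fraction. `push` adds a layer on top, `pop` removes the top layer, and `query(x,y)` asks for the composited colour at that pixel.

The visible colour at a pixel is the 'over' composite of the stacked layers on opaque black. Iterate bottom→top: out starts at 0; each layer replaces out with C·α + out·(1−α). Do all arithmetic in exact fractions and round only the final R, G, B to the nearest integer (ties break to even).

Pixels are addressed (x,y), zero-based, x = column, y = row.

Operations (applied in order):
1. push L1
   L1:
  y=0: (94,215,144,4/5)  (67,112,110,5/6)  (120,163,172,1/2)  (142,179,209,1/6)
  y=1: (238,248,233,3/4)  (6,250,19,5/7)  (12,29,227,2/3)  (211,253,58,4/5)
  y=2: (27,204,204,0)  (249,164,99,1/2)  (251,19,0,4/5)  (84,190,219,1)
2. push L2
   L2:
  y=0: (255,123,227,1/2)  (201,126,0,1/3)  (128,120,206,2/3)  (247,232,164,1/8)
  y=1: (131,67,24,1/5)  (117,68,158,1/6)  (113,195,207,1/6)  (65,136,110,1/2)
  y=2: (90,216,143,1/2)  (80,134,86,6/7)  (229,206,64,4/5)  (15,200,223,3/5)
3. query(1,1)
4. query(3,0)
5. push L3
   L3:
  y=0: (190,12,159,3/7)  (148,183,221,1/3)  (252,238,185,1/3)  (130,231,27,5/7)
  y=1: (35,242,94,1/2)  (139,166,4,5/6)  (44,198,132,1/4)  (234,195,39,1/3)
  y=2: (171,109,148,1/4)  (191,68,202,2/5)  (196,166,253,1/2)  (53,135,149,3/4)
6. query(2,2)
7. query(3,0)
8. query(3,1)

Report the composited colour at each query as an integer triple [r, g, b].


at x=1,y=1 over L1,L2:
after L1 α=5/7: [30/7, 1250/7, 95/7]
after L2 α=1/6: [323/14, 1121/7, 527/14]
→ [23, 160, 38]

at x=3,y=0 over L1,L2:
L1 α=1/6: [71/3, 179/6, 209/6]
L2 α=1/8: [619/12, 2645/48, 2447/48]
rounded: [52, 55, 51]

(2,2) stack=L1,L2,L3; from [0,0,0]:
+L1 (α=4/5) → [1004/5, 76/5, 0]
+L2 (α=4/5) → [5584/25, 4196/25, 256/5]
+L3 (α=1/2) → [5242/25, 4173/25, 1521/10]
rounded: [210, 167, 152]

(3,0) stack=L1,L2,L3; from [0,0,0]:
+L1 (α=1/6) → [71/3, 179/6, 209/6]
+L2 (α=1/8) → [619/12, 2645/48, 2447/48]
+L3 (α=5/7) → [4519/42, 30365/168, 5687/168]
rounded: [108, 181, 34]

(3,1) stack=L1,L2,L3; from [0,0,0]:
L1 α=4/5: [844/5, 1012/5, 232/5]
L2 α=1/2: [1169/10, 846/5, 391/5]
L3 α=1/3: [2339/15, 889/5, 977/15]
= [156, 178, 65]


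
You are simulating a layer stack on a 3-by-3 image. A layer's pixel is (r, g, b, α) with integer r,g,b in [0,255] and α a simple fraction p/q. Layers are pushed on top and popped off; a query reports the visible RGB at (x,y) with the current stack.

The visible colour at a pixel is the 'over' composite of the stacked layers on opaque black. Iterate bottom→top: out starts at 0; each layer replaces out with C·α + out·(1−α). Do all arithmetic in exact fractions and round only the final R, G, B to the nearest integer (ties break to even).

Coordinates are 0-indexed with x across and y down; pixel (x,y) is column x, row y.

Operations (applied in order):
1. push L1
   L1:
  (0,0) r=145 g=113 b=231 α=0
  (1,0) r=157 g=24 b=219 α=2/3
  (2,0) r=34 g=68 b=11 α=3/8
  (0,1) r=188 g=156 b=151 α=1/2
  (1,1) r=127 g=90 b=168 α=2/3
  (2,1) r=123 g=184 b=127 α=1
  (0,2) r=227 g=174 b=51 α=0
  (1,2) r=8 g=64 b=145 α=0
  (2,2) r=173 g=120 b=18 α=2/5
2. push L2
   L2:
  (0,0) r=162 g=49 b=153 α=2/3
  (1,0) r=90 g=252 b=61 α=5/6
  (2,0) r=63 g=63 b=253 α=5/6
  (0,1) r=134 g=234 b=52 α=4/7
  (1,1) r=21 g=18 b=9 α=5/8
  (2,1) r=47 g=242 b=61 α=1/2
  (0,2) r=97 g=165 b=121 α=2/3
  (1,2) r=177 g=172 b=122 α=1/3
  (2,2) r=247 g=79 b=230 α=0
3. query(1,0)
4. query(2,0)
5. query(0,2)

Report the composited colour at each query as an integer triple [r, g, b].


query (1,0) [L1,L2] — begin 0,0,0
after L1 α=2/3: [314/3, 16, 146]
after L2 α=5/6: [832/9, 638/3, 451/6]
= [92, 213, 75]

(2,0) stack=L1,L2; from [0,0,0]:
after L1 α=3/8: [51/4, 51/2, 33/8]
after L2 α=5/6: [437/8, 227/4, 10153/48]
→ [55, 57, 212]

(0,2) stack=L1,L2; from [0,0,0]:
after L1 α=0: [0, 0, 0]
after L2 α=2/3: [194/3, 110, 242/3]
→ [65, 110, 81]


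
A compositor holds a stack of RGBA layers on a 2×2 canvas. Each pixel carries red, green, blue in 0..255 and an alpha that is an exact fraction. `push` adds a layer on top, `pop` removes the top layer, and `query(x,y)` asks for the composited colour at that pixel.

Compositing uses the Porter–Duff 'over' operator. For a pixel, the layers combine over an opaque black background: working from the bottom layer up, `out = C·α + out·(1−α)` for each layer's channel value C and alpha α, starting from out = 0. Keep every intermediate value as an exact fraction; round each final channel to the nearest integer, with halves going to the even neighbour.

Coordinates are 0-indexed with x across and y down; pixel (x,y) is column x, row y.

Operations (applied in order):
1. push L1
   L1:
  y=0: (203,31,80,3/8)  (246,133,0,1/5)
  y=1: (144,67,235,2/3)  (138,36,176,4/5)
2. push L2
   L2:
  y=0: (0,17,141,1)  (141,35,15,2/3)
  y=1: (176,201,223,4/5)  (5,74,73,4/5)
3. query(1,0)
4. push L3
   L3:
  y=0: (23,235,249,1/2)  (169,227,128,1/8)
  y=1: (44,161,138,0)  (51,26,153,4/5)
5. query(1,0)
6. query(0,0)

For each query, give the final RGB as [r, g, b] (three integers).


(1,0) stack=L1,L2; from [0,0,0]:
after L1 α=1/5: [246/5, 133/5, 0]
after L2 α=2/3: [552/5, 161/5, 10]
= [110, 32, 10]

at x=1,y=0 over L1,L2,L3:
L1 α=1/5: [246/5, 133/5, 0]
L2 α=2/3: [552/5, 161/5, 10]
L3 α=1/8: [4709/40, 1131/20, 99/4]
rounded: [118, 57, 25]

at x=0,y=0 over L1,L2,L3:
L1 α=3/8: [609/8, 93/8, 30]
L2 α=1: [0, 17, 141]
L3 α=1/2: [23/2, 126, 195]
→ [12, 126, 195]


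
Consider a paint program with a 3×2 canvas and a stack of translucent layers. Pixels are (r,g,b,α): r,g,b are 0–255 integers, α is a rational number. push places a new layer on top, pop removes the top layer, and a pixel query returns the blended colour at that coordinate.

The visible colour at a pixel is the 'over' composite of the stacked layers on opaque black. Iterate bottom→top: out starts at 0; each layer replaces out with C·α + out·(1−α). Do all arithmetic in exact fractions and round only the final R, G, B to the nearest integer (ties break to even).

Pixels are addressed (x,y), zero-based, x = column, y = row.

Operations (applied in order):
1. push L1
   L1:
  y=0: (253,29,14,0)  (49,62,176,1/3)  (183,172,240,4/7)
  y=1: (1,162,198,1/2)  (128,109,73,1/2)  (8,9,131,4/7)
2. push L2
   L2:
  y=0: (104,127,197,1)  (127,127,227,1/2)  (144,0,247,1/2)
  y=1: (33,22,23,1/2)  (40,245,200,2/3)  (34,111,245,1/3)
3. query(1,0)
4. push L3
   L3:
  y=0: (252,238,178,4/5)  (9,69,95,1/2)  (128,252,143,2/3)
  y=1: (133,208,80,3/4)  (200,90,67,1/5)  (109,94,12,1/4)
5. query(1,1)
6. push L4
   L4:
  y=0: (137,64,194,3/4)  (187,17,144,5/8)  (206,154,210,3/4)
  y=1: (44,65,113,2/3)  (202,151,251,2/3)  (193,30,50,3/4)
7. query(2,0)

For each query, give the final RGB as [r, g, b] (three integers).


at x=1,y=0 over L1,L2:
after L1 α=1/3: [49/3, 62/3, 176/3]
after L2 α=1/2: [215/3, 443/6, 857/6]
rounded: [72, 74, 143]

query (1,1) [L1,L2,L3] — begin 0,0,0
+L1 (α=1/2) → [64, 109/2, 73/2]
+L2 (α=2/3) → [48, 363/2, 291/2]
+L3 (α=1/5) → [392/5, 816/5, 649/5]
→ [78, 163, 130]

(2,0) stack=L1,L2,L3,L4; from [0,0,0]:
L1 α=4/7: [732/7, 688/7, 960/7]
L2 α=1/2: [870/7, 344/7, 2689/14]
L3 α=2/3: [2662/21, 3872/21, 2231/14]
L4 α=3/4: [3910/21, 6787/42, 11051/56]
= [186, 162, 197]
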